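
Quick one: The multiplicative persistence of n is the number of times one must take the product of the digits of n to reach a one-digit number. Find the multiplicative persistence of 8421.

8421 → 64 → 24 → 8 (3 steps)

3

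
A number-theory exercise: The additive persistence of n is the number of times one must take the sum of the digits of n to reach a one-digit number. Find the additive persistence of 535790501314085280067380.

535790501314085280067380 → 90 → 9 (2 steps)

2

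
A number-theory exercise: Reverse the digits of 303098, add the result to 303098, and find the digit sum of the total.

Reversal of 303098 is 890303; 303098 + 890303 = 1193401.
Digit sum of 1193401: 1+1+9+3+4+0+1 = 19.

19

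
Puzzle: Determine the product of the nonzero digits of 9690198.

9×6×9×1×9×8 = 34992

34992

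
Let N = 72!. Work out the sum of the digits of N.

72! = 61234458376886086861524070385274672740778091784697328983823014963978384987221689274204160000000000000000
Sum of its 104 digits: 432.

432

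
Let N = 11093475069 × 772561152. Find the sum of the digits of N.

126

11093475069 × 772561152 = 8570387878989919488
Sum of its 19 digits: 126.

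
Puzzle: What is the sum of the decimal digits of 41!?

41! = 33452526613163807108170062053440751665152000000000
Sum of its 50 digits: 144.

144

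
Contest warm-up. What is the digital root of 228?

2+2+8 = 12
1+2 = 3
(Equivalently, 228 mod 9 = 3.)

3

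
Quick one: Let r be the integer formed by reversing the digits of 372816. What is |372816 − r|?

245457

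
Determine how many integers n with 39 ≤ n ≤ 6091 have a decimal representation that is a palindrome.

The integers in [39, 6091] that have a decimal representation that is a palindrome: 44, 55, 66, 77, 88, 99, …, 5995, 6006.
147 qualify.

147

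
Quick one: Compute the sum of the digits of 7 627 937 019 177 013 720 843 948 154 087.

140

7+6+2+7+9+3+7+0+1+9+1+7+7+0+1+3+7+2+0+8+4+3+9+4+8+1+5+4+0+8+7 = 140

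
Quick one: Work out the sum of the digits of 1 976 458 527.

1+9+7+6+4+5+8+5+2+7 = 54

54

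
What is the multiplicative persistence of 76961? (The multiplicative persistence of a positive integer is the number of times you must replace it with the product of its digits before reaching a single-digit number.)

76961 → 2268 → 192 → 18 → 8 (4 steps)

4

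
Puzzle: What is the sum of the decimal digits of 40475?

20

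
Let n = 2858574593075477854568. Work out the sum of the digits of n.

2+8+5+8+5+7+4+5+9+3+0+7+5+4+7+7+8+5+4+5+6+8 = 122

122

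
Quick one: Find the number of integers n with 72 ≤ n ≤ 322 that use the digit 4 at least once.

The integers in [72, 322] that use the digit 4 at least once: 74, 84, 94, 104, 114, 124, …, 304, 314.
43 qualify.

43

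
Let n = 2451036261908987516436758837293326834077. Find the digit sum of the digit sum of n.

First digit sum: 188.
1+8+8 = 17.

17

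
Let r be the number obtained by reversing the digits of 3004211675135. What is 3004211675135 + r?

8319972799138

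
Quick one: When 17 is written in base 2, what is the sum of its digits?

17 in base 2 is 10001.
Digit sum: 1+0+0+0+1 = 2.

2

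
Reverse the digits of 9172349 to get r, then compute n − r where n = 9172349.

-260370

Reverse of 9172349 is 9432719.
9172349 − 9432719 = -260370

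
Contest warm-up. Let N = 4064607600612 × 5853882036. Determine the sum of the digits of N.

4064607600612 × 5853882036 = 23793733416611649406032
Sum of its 23 digits: 90.

90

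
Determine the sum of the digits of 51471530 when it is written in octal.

51471530 in base 8 is 304262252.
Digit sum: 3+0+4+2+6+2+2+5+2 = 26.

26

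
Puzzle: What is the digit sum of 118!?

118! = 468452584975429065657431236280838416439267950499862031533310318788629800927518416622330123618486343228862579684398745837012213486653229822121742374957258403779058860032000000000000000000000000000
Sum of its 195 digits: 756.

756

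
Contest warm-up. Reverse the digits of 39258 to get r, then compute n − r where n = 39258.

-46035

Reverse of 39258 is 85293.
39258 − 85293 = -46035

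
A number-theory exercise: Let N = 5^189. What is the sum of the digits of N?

593

5^189 = 1274473528905961821623104318214169444472883644154095028859108682708930321210446528754471899776146148752786757540889084339141845703125
Sum of its 133 digits: 593.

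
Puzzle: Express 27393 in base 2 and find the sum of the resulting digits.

6

27393 in base 2 is 110101100000001.
Digit sum: 1+1+0+1+0+1+1+0+0+0+0+0+0+0+1 = 6.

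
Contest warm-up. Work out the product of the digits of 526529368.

5×2×6×5×2×9×3×6×8 = 777600

777600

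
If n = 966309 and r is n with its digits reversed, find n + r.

1869978

Reverse of 966309 is 903669.
966309 + 903669 = 1869978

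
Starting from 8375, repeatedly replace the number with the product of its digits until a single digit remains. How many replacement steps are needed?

2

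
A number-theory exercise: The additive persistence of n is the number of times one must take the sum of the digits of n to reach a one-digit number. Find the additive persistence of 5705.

2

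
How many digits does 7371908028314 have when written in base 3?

27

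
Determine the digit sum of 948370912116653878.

88

9+4+8+3+7+0+9+1+2+1+1+6+6+5+3+8+7+8 = 88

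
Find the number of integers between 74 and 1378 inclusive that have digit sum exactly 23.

15

The integers in [74, 1378] that have digit sum exactly 23: 599, 689, 698, 779, 788, 797, …, 986, 995.
15 qualify.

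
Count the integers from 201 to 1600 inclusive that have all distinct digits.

856

The integers in [201, 1600] that have all distinct digits: 201, 203, 204, 205, 206, 207, …, 1597, 1598.
856 qualify.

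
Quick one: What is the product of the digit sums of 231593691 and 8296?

S(231593691) = 2+3+1+5+9+3+6+9+1 = 39.
S(8296) = 8+2+9+6 = 25.
39 · 25 = 975.

975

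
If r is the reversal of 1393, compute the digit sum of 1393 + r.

Reversal of 1393 is 3931; 1393 + 3931 = 5324.
Digit sum of 5324: 5+3+2+4 = 14.

14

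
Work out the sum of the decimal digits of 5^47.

5^47 = 710542735760100185871124267578125
Sum of its 33 digits: 128.

128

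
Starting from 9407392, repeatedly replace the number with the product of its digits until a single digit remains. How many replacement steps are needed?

1

9407392 → 0 (1 step)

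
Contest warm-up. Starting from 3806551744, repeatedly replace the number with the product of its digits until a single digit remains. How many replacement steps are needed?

1

3806551744 → 0 (1 step)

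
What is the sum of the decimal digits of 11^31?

11^31 = 191943424957750480504146841291811
Sum of its 33 digits: 137.

137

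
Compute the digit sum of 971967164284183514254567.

115

9+7+1+9+6+7+1+6+4+2+8+4+1+8+3+5+1+4+2+5+4+5+6+7 = 115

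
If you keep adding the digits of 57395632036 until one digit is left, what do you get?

4

5+7+3+9+5+6+3+2+0+3+6 = 49
4+9 = 13
1+3 = 4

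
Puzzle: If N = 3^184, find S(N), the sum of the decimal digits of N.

414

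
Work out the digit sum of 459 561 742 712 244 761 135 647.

103

4+5+9+5+6+1+7+4+2+7+1+2+2+4+4+7+6+1+1+3+5+6+4+7 = 103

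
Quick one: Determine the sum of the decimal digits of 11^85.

407

11^85 = 32989690295920386835890134305346271024600891770176817346352641662914097799127234258677851
Sum of its 89 digits: 407.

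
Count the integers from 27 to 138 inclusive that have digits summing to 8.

10

The integers in [27, 138] that have digits summing to 8: 35, 44, 53, 62, 71, 80, 107, 116, 125, 134.
10 qualify.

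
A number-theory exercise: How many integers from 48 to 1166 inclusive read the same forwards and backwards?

97

The integers in [48, 1166] that read the same forwards and backwards: 55, 66, 77, 88, 99, 101, …, 1001, 1111.
97 qualify.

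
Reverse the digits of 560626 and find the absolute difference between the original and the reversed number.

65439

Reverse of 560626 is 626065.
|560626 − 626065| = 65439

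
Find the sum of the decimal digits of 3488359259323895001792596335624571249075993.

209

3+4+8+8+3+5+9+2+5+9+3+2+3+8+9+5+0+0+1+7+9+2+5+9+6+3+3+5+6+2+4+5+7+1+2+4+9+0+7+5+9+9+3 = 209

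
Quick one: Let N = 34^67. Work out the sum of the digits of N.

448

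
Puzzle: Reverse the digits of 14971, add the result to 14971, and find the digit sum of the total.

17

Reversal of 14971 is 17941; 14971 + 17941 = 32912.
Digit sum of 32912: 3+2+9+1+2 = 17.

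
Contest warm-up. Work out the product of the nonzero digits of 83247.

1344

8×3×2×4×7 = 1344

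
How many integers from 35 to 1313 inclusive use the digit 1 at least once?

572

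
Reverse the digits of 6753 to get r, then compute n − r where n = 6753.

Reverse of 6753 is 3576.
6753 − 3576 = 3177

3177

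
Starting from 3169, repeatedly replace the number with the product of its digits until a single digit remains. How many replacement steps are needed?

3169 → 162 → 12 → 2 (3 steps)

3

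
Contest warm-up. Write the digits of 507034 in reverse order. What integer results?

Reversing 507034 gives 430705.

430705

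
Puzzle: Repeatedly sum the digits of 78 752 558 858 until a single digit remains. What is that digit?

5

7+8+7+5+2+5+5+8+8+5+8 = 68
6+8 = 14
1+4 = 5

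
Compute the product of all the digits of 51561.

150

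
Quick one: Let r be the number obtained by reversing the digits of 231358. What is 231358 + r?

Reverse of 231358 is 853132.
231358 + 853132 = 1084490

1084490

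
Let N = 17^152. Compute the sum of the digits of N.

17^152 = 10671759994531545920557539408540653248159462914874816597977097634293858400405970638977558318200227645122260378986786981072981773298046949530090032383981138780535609404058846100736226712961
Sum of its 188 digits: 874.

874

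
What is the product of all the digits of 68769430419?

6×8×7×6×9×4×3×0×4×1×9 = 0

0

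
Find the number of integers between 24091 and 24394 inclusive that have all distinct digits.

The integers in [24091, 24394] that have all distinct digits: 24091, 24093, 24095, 24096, 24097, 24098, …, 24390, 24391.
86 qualify.

86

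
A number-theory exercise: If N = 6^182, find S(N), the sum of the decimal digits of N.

6^182 = 4202692063030046830609921780488091738797724741769969342056068350358126849490187085057808105930621261426015922942545098004869567022013073063936
Sum of its 142 digits: 603.

603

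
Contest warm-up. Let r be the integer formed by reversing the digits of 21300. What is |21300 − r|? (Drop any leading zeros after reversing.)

20988

Reverse of 21300 is 312.
|21300 − 312| = 20988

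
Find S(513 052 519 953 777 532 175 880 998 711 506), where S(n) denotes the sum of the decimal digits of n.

154

5+1+3+0+5+2+5+1+9+9+5+3+7+7+7+5+3+2+1+7+5+8+8+0+9+9+8+7+1+1+5+0+6 = 154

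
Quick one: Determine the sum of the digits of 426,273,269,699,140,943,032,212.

96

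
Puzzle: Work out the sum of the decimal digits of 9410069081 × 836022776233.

9410069081 × 836022776233 = 7867032077641934951873
Sum of its 22 digits: 107.

107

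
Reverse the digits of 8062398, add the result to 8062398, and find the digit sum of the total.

36

Reversal of 8062398 is 8932608; 8062398 + 8932608 = 16995006.
Digit sum of 16995006: 1+6+9+9+5+0+0+6 = 36.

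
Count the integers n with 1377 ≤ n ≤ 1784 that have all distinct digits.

The integers in [1377, 1784] that have all distinct digits: 1378, 1379, 1380, 1382, 1384, 1385, …, 1783, 1784.
230 qualify.

230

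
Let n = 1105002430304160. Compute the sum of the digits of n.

1+1+0+5+0+0+2+4+3+0+3+0+4+1+6+0 = 30

30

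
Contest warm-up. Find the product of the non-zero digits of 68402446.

36864

6×8×4×2×4×4×6 = 36864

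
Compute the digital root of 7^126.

1

The digital root of n equals n mod 9 (or 9 when 9 | n), so we need 7^126 mod 9.
7^126 ≡ 1 (mod 9), so the digital root is 1.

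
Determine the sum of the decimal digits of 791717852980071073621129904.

116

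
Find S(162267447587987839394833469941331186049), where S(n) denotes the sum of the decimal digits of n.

201

1+6+2+2+6+7+4+4+7+5+8+7+9+8+7+8+3+9+3+9+4+8+3+3+4+6+9+9+4+1+3+3+1+1+8+6+0+4+9 = 201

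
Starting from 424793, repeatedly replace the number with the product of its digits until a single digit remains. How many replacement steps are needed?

424793 → 6048 → 0 (2 steps)

2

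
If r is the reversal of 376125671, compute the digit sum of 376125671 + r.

40

Reversal of 376125671 is 176521673; 376125671 + 176521673 = 552647344.
Digit sum of 552647344: 5+5+2+6+4+7+3+4+4 = 40.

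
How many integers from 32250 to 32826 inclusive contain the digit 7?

192

The integers in [32250, 32826] that contain the digit 7: 32257, 32267, 32270, 32271, 32272, 32273, …, 32807, 32817.
192 qualify.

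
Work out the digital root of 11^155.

5

The digital root of n equals n mod 9 (or 9 when 9 | n), so we need 11^155 mod 9.
11^155 ≡ 5 (mod 9), so the digital root is 5.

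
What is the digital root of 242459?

8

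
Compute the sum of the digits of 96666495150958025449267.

118

9+6+6+6+6+4+9+5+1+5+0+9+5+8+0+2+5+4+4+9+2+6+7 = 118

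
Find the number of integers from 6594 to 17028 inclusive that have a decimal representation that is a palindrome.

104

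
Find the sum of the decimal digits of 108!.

666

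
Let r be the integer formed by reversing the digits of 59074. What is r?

Reversing 59074 gives 47095.

47095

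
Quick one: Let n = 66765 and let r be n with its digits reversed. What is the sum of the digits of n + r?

15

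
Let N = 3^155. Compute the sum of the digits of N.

324

3^155 = 89907201863535854420702290135762284537312963394702682637089810488324824507
Sum of its 74 digits: 324.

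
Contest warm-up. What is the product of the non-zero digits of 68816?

2304

6×8×8×1×6 = 2304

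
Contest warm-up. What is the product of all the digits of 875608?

0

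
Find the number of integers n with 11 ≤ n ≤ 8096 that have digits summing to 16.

The integers in [11, 8096] that have digits summing to 16: 79, 88, 97, 169, 178, 187, …, 8071, 8080.
561 qualify.

561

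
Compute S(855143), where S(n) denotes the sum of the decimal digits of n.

26

8+5+5+1+4+3 = 26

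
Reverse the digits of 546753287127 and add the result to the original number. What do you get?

1268535644772

Reverse of 546753287127 is 721782357645.
546753287127 + 721782357645 = 1268535644772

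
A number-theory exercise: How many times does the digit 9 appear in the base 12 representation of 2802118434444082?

1

2802118434444082 in base 12 is 2223393AA14526A.
The digit 9 appears 1 time.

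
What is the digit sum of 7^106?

412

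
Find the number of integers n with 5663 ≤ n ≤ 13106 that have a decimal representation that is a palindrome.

75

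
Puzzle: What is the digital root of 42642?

9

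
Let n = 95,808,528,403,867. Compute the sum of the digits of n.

73

9+5+8+0+8+5+2+8+4+0+3+8+6+7 = 73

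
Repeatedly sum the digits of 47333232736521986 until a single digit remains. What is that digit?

2

4+7+3+3+3+2+3+2+7+3+6+5+2+1+9+8+6 = 74
7+4 = 11
1+1 = 2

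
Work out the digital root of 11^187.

The digital root of n equals n mod 9 (or 9 when 9 | n), so we need 11^187 mod 9.
11^187 ≡ 2 (mod 9), so the digital root is 2.

2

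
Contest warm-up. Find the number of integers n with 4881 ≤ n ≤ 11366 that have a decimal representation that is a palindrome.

The integers in [4881, 11366] that have a decimal representation that is a palindrome: 4884, 4994, 5005, 5115, 5225, 5335, …, 11211, 11311.
66 qualify.

66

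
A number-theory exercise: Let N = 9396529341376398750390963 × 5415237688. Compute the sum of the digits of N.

156

9396529341376398750390963 × 5415237688 = 50884439825819292306833247572213544
Sum of its 35 digits: 156.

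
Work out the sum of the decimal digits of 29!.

29! = 8841761993739701954543616000000
Sum of its 31 digits: 126.

126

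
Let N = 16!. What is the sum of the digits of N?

63

16! = 20922789888000
Sum of its 14 digits: 63.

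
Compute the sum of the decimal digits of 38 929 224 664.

55

3+8+9+2+9+2+2+4+6+6+4 = 55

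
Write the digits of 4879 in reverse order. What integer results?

9784

Reversing 4879 gives 9784.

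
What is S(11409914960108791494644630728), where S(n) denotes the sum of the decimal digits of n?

1+1+4+0+9+9+1+4+9+6+0+1+0+8+7+9+1+4+9+4+6+4+4+6+3+0+7+2+8 = 127

127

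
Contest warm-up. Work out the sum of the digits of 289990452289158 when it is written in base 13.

289990452289158 in base 13 is C5A6CA01AAA6A.
Digit sum: 12+5+10+6+12+10+0+1+10+10+10+6+10 = 102.

102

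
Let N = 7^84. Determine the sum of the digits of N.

7^84 = 97327453648743672783790144527749033795901408624680013074608083129650401
Sum of its 71 digits: 307.

307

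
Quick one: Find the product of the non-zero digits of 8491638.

41472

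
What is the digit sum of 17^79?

17^79 = 16049621279626657045143271473566136815663210596611105405894971825820887406128729967604798715821553
Sum of its 98 digits: 440.

440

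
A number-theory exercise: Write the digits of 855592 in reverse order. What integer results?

Reversing 855592 gives 295558.

295558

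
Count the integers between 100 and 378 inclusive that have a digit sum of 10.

27

The integers in [100, 378] that have a digit sum of 10: 109, 118, 127, 136, 145, 154, …, 361, 370.
27 qualify.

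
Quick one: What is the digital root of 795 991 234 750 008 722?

7+9+5+9+9+1+2+3+4+7+5+0+0+0+8+7+2+2 = 80
8+0 = 8
(Equivalently, 795 991 234 750 008 722 mod 9 = 8.)

8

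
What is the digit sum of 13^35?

13^35 = 972786042517719014174576083150881262357
Sum of its 39 digits: 169.

169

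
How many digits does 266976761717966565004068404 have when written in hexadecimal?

266976761717966565004068404 in base 16 is DCD68740BD482017F0C634, which has 22 digits.

22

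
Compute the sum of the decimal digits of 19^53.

280

19^53 = 59421122346247241412351458018431280568286198035505372938424006857859
Sum of its 68 digits: 280.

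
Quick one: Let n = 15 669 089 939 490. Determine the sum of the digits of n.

78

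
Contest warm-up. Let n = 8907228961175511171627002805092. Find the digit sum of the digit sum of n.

5

First digit sum: 122.
1+2+2 = 5.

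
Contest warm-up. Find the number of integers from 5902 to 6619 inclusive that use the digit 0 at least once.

223

The integers in [5902, 6619] that use the digit 0 at least once: 5902, 5903, 5904, 5905, 5906, 5907, …, 6609, 6610.
223 qualify.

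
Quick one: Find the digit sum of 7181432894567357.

7+1+8+1+4+3+2+8+9+4+5+6+7+3+5+7 = 80

80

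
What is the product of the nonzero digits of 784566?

40320

7×8×4×5×6×6 = 40320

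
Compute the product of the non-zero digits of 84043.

8×4×4×3 = 384

384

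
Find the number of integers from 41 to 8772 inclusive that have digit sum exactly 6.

80

The integers in [41, 8772] that have digit sum exactly 6: 42, 51, 60, 105, 114, 123, …, 5100, 6000.
80 qualify.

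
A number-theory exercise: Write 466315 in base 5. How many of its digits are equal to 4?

2

466315 in base 5 is 104410230.
The digit 4 appears 2 times.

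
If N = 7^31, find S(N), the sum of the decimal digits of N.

115

7^31 = 157775382034845806615042743
Sum of its 27 digits: 115.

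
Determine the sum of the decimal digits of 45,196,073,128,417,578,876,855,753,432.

141

4+5+1+9+6+0+7+3+1+2+8+4+1+7+5+7+8+8+7+6+8+5+5+7+5+3+4+3+2 = 141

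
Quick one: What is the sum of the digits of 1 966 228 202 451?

1+9+6+6+2+2+8+2+0+2+4+5+1 = 48

48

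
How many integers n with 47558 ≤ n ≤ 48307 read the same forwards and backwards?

8

The integers in [47558, 48307] that read the same forwards and backwards: 47574, 47674, 47774, 47874, 47974, 48084, 48184, 48284.
8 qualify.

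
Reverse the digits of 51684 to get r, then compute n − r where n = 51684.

Reverse of 51684 is 48615.
51684 − 48615 = 3069

3069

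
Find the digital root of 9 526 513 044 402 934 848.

9+5+2+6+5+1+3+0+4+4+4+0+2+9+3+4+8+4+8 = 81
8+1 = 9

9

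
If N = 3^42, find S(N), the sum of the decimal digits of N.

3^42 = 109418989131512359209
Sum of its 21 digits: 90.

90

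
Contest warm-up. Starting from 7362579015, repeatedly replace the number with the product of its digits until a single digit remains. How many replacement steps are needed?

1

7362579015 → 0 (1 step)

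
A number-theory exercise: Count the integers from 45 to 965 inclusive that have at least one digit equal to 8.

254

The integers in [45, 965] that have at least one digit equal to 8: 48, 58, 68, 78, 80, 81, …, 948, 958.
254 qualify.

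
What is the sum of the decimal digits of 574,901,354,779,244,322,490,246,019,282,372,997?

162

5+7+4+9+0+1+3+5+4+7+7+9+2+4+4+3+2+2+4+9+0+2+4+6+0+1+9+2+8+2+3+7+2+9+9+7 = 162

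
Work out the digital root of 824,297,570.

8+2+4+2+9+7+5+7+0 = 44
4+4 = 8
(Equivalently, 824,297,570 mod 9 = 8.)

8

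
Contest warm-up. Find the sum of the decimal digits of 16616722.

1+6+6+1+6+7+2+2 = 31

31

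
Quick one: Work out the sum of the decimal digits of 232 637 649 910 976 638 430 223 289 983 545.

158

2+3+2+6+3+7+6+4+9+9+1+0+9+7+6+6+3+8+4+3+0+2+2+3+2+8+9+9+8+3+5+4+5 = 158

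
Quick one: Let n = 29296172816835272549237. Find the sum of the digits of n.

110

2+9+2+9+6+1+7+2+8+1+6+8+3+5+2+7+2+5+4+9+2+3+7 = 110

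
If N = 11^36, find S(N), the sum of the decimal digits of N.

11^36 = 30912680532870672635673352936887453361
Sum of its 38 digits: 172.

172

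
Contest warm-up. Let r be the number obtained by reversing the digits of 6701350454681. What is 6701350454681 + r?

8565890985757

Reverse of 6701350454681 is 1864540531076.
6701350454681 + 1864540531076 = 8565890985757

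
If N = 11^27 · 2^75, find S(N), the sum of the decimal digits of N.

226

11^27 · 2^75 = 495281577284440033367722183846511745967233043529728
Sum of its 51 digits: 226.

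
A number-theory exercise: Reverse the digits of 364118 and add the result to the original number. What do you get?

1175581

Reverse of 364118 is 811463.
364118 + 811463 = 1175581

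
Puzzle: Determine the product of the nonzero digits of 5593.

675

5×5×9×3 = 675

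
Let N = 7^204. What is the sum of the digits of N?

820

7^204 = 25118873737445771577220377967972169597225871708958731017540286341768336967585653666510292658397383084753649661054363700331925696005184302442749960995882899499664532144122401
Sum of its 173 digits: 820.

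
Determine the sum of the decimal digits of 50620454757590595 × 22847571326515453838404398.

198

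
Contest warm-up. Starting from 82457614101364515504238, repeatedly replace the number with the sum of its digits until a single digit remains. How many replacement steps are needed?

3

82457614101364515504238 → 85 → 13 → 4 (3 steps)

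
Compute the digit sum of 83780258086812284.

80

8+3+7+8+0+2+5+8+0+8+6+8+1+2+2+8+4 = 80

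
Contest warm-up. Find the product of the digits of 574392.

5×7×4×3×9×2 = 7560

7560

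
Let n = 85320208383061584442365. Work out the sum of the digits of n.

90

8+5+3+2+0+2+0+8+3+8+3+0+6+1+5+8+4+4+4+2+3+6+5 = 90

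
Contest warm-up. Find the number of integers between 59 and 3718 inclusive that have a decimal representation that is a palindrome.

121

The integers in [59, 3718] that have a decimal representation that is a palindrome: 66, 77, 88, 99, 101, 111, …, 3553, 3663.
121 qualify.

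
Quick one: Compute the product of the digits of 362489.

3×6×2×4×8×9 = 10368

10368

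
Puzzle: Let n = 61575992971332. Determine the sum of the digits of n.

6+1+5+7+5+9+9+2+9+7+1+3+3+2 = 69

69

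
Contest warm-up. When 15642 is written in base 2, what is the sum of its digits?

15642 in base 2 is 11110100011010.
Digit sum: 1+1+1+1+0+1+0+0+0+1+1+0+1+0 = 8.

8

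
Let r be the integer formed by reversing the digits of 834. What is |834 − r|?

396

Reverse of 834 is 438.
|834 − 438| = 396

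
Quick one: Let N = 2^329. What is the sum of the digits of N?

2^329 = 1093625362391505962186251113558810682676584715446606218212885303204976499599687961611756588511526912
Sum of its 100 digits: 455.

455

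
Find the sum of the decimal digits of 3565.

19

3+5+6+5 = 19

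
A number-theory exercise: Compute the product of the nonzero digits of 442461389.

4×4×2×4×6×1×3×8×9 = 165888

165888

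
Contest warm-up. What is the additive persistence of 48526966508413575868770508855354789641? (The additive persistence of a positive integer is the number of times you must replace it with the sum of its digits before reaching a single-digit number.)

3

48526966508413575868770508855354789641 → 198 → 18 → 9 (3 steps)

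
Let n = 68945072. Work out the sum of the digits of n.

41

6+8+9+4+5+0+7+2 = 41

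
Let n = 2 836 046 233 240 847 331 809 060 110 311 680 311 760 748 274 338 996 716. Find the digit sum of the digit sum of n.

First digit sum: 215.
2+1+5 = 8.

8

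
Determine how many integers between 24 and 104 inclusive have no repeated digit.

The integers in [24, 104] that have no repeated digit: 24, 25, 26, 27, 28, 29, …, 103, 104.
72 qualify.

72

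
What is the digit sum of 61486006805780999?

6+1+4+8+6+0+0+6+8+0+5+7+8+0+9+9+9 = 86

86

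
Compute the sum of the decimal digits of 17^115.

665

17^115 = 3174139126452491477809767749955937368915979086576633124110442678012160088092810378546949014518067356518184875148680494119834181490813332959793
Sum of its 142 digits: 665.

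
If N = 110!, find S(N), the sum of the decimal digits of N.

657

110! = 15882455415227429404253703127090772871724410234473563207581748318444567162948183030959960131517678520479243672638179990208521148623422266876757623911219200000000000000000000000000
Sum of its 179 digits: 657.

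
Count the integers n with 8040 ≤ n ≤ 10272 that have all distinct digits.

1011

The integers in [8040, 10272] that have all distinct digits: 8041, 8042, 8043, 8045, 8046, 8047, …, 10268, 10269.
1011 qualify.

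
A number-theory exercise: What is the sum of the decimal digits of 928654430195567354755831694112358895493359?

209

9+2+8+6+5+4+4+3+0+1+9+5+5+6+7+3+5+4+7+5+5+8+3+1+6+9+4+1+1+2+3+5+8+8+9+5+4+9+3+3+5+9 = 209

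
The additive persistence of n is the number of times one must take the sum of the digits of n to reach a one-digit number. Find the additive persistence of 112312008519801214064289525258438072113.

2

112312008519801214064289525258438072113 → 134 → 8 (2 steps)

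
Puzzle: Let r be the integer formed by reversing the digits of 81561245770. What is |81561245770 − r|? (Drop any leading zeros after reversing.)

73807029252

Reverse of 81561245770 is 7754216518.
|81561245770 − 7754216518| = 73807029252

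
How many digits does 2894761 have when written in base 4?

2894761 in base 4 is 23002232221, which has 11 digits.

11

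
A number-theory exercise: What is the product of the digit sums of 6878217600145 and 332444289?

2145

S(6878217600145) = 6+8+7+8+2+1+7+6+0+0+1+4+5 = 55.
S(332444289) = 3+3+2+4+4+4+2+8+9 = 39.
55 · 39 = 2145.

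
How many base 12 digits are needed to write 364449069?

8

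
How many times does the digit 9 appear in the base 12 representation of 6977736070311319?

6977736070311319 in base 12 is 552723BB7910107.
The digit 9 appears 1 time.

1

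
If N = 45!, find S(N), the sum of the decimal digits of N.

45! = 119622220865480194561963161495657715064383733760000000000
Sum of its 57 digits: 207.

207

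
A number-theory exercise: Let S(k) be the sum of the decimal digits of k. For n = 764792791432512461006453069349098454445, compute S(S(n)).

10

First digit sum: 172.
1+7+2 = 10.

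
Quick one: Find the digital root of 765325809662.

5

7+6+5+3+2+5+8+0+9+6+6+2 = 59
5+9 = 14
1+4 = 5
(Equivalently, 765325809662 mod 9 = 5.)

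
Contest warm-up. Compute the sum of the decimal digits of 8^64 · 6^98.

8^64 · 6^98 = 113915207370353683379047513826804962471783300447090130229527093712059575077359817192619496586462811709080061632633503778690626943451136
Sum of its 135 digits: 576.

576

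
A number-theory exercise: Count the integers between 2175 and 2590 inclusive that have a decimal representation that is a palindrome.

The integers in [2175, 2590] that have a decimal representation that is a palindrome: 2222, 2332, 2442, 2552.
4 qualify.

4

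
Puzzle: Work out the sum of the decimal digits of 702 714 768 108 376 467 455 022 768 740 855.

152

7+0+2+7+1+4+7+6+8+1+0+8+3+7+6+4+6+7+4+5+5+0+2+2+7+6+8+7+4+0+8+5+5 = 152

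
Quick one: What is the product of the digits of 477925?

17640

4×7×7×9×2×5 = 17640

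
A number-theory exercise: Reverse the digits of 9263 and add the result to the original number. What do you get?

12892

Reverse of 9263 is 3629.
9263 + 3629 = 12892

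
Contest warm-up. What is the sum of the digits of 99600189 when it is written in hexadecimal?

69

99600189 in base 16 is 5EFC73D.
Digit sum: 5+14+15+12+7+3+13 = 69.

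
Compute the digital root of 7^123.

1

The digital root of n equals n mod 9 (or 9 when 9 | n), so we need 7^123 mod 9.
7^123 ≡ 1 (mod 9), so the digital root is 1.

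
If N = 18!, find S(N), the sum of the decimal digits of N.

18! = 6402373705728000
Sum of its 16 digits: 54.

54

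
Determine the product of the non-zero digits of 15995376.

1×5×9×9×5×3×7×6 = 255150

255150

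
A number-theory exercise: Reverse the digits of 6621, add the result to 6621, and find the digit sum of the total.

30

Reversal of 6621 is 1266; 6621 + 1266 = 7887.
Digit sum of 7887: 7+8+8+7 = 30.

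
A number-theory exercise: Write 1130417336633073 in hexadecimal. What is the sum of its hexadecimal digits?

93

1130417336633073 in base 16 is 4041BCBCC46F1.
Digit sum: 4+0+4+1+11+12+11+12+12+4+6+15+1 = 93.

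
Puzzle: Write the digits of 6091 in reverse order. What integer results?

1906

Reversing 6091 gives 1906.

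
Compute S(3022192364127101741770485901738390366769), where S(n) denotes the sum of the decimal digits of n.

3+0+2+2+1+9+2+3+6+4+1+2+7+1+0+1+7+4+1+7+7+0+4+8+5+9+0+1+7+3+8+3+9+0+3+6+6+7+6+9 = 164

164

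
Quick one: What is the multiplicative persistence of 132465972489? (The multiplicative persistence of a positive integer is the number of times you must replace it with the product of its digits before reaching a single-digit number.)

2

132465972489 → 26127360 → 0 (2 steps)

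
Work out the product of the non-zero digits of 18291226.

1×8×2×9×1×2×2×6 = 3456

3456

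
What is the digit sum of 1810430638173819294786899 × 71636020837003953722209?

1810430638173819294786899 × 71636020837003953722209 = 129692046920170084569048944111162614680498539891
Sum of its 48 digits: 212.

212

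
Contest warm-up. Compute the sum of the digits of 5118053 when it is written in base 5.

21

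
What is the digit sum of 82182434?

32

8+2+1+8+2+4+3+4 = 32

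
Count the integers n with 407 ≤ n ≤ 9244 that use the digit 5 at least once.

3133

The integers in [407, 9244] that use the digit 5 at least once: 415, 425, 435, 445, 450, 451, …, 9225, 9235.
3133 qualify.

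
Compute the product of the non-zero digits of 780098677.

1185408

7×8×9×8×6×7×7 = 1185408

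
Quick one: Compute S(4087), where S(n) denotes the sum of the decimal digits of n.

19

4+0+8+7 = 19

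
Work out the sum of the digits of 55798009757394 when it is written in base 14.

99

55798009757394 in base 14 is DAC8D0C7AC02.
Digit sum: 13+10+12+8+13+0+12+7+10+12+0+2 = 99.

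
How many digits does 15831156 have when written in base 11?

7

15831156 in base 11 is 8A33200, which has 7 digits.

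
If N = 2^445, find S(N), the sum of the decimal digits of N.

2^445 = 90854840536950861318665475986000566794205170085914757535186274897579911014174740415773881339220445695095315200783272241691825203576832
Sum of its 134 digits: 596.

596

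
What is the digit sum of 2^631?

848

2^631 = 8911016831293350036408538292383381493932086928219843614412485386522021810954448020519360959604241015192660760885926576778688876408936402340337229140082449586429677098359892480630613656731648
Sum of its 190 digits: 848.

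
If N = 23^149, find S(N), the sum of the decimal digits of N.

23^149 = 78967350453324866568756394974566178074374814848535785004779086541860844280661691986460729296890430457467887395596714475316005961931137891649195519888699654144508479789748353277527536593655126585165324663
Sum of its 203 digits: 1037.

1037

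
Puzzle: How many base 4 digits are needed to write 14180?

7

14180 in base 4 is 3131210, which has 7 digits.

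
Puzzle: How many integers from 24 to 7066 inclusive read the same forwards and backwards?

The integers in [24, 7066] that read the same forwards and backwards: 33, 44, 55, 66, 77, 88, …, 6996, 7007.
158 qualify.

158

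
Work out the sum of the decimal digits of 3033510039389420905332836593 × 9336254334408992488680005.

3033510039389420905332836593 × 9336254334408992488680005 = 28321621253722674461609558605196336530999368931422965
Sum of its 53 digits: 239.

239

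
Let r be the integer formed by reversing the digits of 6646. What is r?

Reversing 6646 gives 6466.

6466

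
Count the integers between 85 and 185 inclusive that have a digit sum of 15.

5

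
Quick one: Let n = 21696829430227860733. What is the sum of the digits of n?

2+1+6+9+6+8+2+9+4+3+0+2+2+7+8+6+0+7+3+3 = 88

88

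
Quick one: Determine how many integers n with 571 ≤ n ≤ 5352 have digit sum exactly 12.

The integers in [571, 5352] that have digit sum exactly 12: 606, 615, 624, 633, 642, 651, …, 5331, 5340.
280 qualify.

280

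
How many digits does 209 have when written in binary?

209 in base 2 is 11010001, which has 8 digits.

8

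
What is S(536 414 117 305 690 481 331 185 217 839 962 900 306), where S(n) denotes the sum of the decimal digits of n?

5+3+6+4+1+4+1+1+7+3+0+5+6+9+0+4+8+1+3+3+1+1+8+5+2+1+7+8+3+9+9+6+2+9+0+0+3+0+6 = 154

154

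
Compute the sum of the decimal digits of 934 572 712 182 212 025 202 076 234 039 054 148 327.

135

9+3+4+5+7+2+7+1+2+1+8+2+2+1+2+0+2+5+2+0+2+0+7+6+2+3+4+0+3+9+0+5+4+1+4+8+3+2+7 = 135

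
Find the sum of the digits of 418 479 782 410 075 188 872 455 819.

4+1+8+4+7+9+7+8+2+4+1+0+0+7+5+1+8+8+8+7+2+4+5+5+8+1+9 = 133

133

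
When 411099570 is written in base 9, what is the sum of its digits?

411099570 in base 9 is 1048500530.
Digit sum: 1+0+4+8+5+0+0+5+3+0 = 26.

26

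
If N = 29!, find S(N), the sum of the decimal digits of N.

126

29! = 8841761993739701954543616000000
Sum of its 31 digits: 126.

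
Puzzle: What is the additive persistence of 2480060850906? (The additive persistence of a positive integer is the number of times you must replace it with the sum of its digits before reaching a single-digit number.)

2480060850906 → 48 → 12 → 3 (3 steps)

3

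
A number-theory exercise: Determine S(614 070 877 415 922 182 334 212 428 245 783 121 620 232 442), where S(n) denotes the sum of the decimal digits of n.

161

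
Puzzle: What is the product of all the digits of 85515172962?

8×5×5×1×5×1×7×2×9×6×2 = 1512000

1512000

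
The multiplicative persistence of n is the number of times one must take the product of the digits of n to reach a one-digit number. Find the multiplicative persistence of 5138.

5138 → 120 → 0 (2 steps)

2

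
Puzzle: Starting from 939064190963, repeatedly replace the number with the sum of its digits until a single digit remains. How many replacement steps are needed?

939064190963 → 59 → 14 → 5 (3 steps)

3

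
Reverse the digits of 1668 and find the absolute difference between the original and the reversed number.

6993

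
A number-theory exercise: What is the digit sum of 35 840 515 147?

3+5+8+4+0+5+1+5+1+4+7 = 43

43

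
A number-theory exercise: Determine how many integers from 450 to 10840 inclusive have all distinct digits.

5200

The integers in [450, 10840] that have all distinct digits: 450, 451, 452, 453, 456, 457, …, 10837, 10839.
5200 qualify.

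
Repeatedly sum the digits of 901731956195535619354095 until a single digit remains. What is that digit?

9+0+1+7+3+1+9+5+6+1+9+5+5+3+5+6+1+9+3+5+4+0+9+5 = 111
1+1+1 = 3

3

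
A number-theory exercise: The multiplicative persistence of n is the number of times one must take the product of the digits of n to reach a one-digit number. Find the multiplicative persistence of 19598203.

19598203 → 0 (1 step)

1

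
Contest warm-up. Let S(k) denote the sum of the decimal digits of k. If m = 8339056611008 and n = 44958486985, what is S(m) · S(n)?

3500

S(8339056611008) = 8+3+3+9+0+5+6+6+1+1+0+0+8 = 50.
S(44958486985) = 4+4+9+5+8+4+8+6+9+8+5 = 70.
50 · 70 = 3500.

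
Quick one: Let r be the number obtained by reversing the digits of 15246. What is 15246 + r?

Reverse of 15246 is 64251.
15246 + 64251 = 79497

79497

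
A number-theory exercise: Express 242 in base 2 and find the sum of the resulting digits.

242 in base 2 is 11110010.
Digit sum: 1+1+1+1+0+0+1+0 = 5.

5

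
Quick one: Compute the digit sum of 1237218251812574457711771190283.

1+2+3+7+2+1+8+2+5+1+8+1+2+5+7+4+4+5+7+7+1+1+7+7+1+1+9+0+2+8+3 = 122

122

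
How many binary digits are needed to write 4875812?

23

4875812 in base 2 is 10010100110011000100100, which has 23 digits.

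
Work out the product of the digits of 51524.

5×1×5×2×4 = 200

200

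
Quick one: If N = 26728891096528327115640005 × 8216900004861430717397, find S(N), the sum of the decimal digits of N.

26728891096528327115640005 × 8216900004861430717397 = 219628625381004263295124348350418077285942666985
Sum of its 48 digits: 211.

211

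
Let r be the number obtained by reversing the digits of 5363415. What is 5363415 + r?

Reverse of 5363415 is 5143635.
5363415 + 5143635 = 10507050

10507050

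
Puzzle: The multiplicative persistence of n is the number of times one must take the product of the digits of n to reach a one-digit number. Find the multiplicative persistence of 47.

3

47 → 28 → 16 → 6 (3 steps)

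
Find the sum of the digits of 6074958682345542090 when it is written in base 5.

6074958682345542090 in base 5 is 401430023441022420424321330.
Digit sum: 4+0+1+4+3+0+0+2+3+4+4+1+0+2+2+4+2+0+4+2+4+3+2+1+3+3+0 = 58.

58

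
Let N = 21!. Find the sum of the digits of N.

63

21! = 51090942171709440000
Sum of its 20 digits: 63.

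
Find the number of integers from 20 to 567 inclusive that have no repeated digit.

The integers in [20, 567] that have no repeated digit: 20, 21, 23, 24, 25, 26, …, 564, 567.
406 qualify.

406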